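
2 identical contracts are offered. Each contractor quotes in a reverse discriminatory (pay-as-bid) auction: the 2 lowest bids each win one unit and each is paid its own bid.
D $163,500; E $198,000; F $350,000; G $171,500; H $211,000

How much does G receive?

G is paid $171,500

Sorting: 163,500 (D), 171,500 (G), 198,000 (E), 211,000 (H), …
The 2 lowest are D, G.
G wins → own bid $171,500.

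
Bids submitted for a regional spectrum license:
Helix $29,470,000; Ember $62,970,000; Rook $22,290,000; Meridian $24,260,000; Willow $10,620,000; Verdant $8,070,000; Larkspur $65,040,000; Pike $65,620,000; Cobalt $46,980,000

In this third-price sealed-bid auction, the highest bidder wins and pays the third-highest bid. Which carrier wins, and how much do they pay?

Pike pays $62,970,000

Bids in order: 65,620,000 (Pike) > 65,040,000 (Larkspur) > 62,970,000 (Ember) > 46,980,000 (Cobalt) > 29,470,000 (Helix) > 24,260,000 (Meridian) > …
Pike is highest; pays the third-highest bid, $62,970,000.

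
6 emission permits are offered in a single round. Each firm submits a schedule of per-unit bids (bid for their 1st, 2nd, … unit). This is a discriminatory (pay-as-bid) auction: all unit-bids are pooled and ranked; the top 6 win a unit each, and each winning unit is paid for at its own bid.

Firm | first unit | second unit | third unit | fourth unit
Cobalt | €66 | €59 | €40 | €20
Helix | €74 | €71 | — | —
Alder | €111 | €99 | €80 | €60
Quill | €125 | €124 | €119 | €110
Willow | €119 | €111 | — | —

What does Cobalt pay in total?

Cobalt pays €0

Merging the schedules and taking the best 6: 125 (Quill-1), 124 (Quill-2), 119 (Quill-3), 119 (Willow-1), 111 (Alder-1), 111 (Willow-2)
Next rejected bid: €110 (not a price — pay-as-bid).
Cobalt wins no units.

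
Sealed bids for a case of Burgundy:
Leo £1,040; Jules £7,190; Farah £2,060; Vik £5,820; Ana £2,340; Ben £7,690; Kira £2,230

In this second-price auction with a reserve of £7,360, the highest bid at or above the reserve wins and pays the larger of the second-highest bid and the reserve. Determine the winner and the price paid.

Rule: the highest bid at or above the reserve wins and pays the larger of the second-highest bid and the reserve.
Bids in order: 7,690 (Ben) > 7,190 (Jules) > 5,820 (Vik) > 2,340 (Ana) > 2,230 (Kira) > 2,060 (Farah) > …
Highest eligible bid: Ben at £7,690.
Second-highest bid £7,190 is below the reserve £7,360, so the reserve binds → payment £7,360.

Ben pays £7,360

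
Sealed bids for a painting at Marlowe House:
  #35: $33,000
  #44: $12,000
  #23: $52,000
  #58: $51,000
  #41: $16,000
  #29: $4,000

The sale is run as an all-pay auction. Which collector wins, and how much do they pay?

#23 pays $52,000

Rule: the highest bidder wins the item, but every bidder pays their own bid.
Bids in order: 52,000 (#23) > 51,000 (#58) > 33,000 (#35) > 16,000 (#41) > 12,000 (#44) > 4,000 (#29)
#23 wins with the top bid; all bids are sunk regardless.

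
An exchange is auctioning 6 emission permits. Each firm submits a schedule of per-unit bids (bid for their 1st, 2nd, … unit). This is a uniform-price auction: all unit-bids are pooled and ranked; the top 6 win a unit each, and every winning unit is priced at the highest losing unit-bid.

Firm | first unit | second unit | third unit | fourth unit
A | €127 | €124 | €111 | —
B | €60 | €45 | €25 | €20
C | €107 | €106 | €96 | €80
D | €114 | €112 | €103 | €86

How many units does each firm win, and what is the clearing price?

A 3, C 1, D 2; clearing price €106

All unit-bids, highest first — top 6: 127 (A-1), 124 (A-2), 114 (D-1), 112 (D-2), 111 (A-3), 107 (C-1)
First bid not allocated: €106.
Allocation: A 3, C 1, D 2.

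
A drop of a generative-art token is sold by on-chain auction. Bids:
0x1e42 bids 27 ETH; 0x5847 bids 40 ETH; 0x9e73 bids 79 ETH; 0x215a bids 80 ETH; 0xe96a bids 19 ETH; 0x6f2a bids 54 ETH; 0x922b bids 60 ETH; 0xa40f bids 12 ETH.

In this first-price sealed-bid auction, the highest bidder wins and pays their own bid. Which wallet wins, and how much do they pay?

Sorting bids: 80 (0x215a) > 79 (0x9e73) > 60 (0x922b) > 54 (0x6f2a) > 40 (0x5847) > 27 (0x1e42) > …
0x215a is highest → pays own bid, 80 ETH.

0x215a pays 80 ETH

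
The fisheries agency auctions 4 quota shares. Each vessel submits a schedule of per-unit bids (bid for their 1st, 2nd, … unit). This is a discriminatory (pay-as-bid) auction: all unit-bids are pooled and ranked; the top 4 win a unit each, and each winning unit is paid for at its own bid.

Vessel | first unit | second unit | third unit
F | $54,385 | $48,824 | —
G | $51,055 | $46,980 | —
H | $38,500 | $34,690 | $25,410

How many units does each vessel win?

F 2, G 2

All unit-bids, highest first — top 4: 54,385 (F-1), 51,055 (G-1), 48,824 (F-2), 46,980 (G-2)
Next rejected bid: $38,500 (not a price — pay-as-bid).
Allocation: F 2, G 2.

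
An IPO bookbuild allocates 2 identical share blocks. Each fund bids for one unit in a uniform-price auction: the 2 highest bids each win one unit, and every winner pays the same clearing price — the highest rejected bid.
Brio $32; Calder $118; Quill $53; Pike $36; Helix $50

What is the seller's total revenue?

Total revenue: $100

Bids ranked high→low: 118 (Calder), 53 (Quill), 50 (Helix), 36 (Pike), …
Winners (2 units): Calder, Quill.
Clearing price = highest rejected bid = $50.
Total revenue = 2 × $50 = $100.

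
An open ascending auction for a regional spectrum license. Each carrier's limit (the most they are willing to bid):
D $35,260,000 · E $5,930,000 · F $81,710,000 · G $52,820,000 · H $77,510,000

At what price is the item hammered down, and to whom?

F wins at $77,510,000

Limits in order: 81,710,000 (F) > 77,510,000 (H) > 52,820,000 (G) > 35,260,000 (D) > 5,930,000 (E)
Bidding ends when H exits at $77,510,000; F takes it.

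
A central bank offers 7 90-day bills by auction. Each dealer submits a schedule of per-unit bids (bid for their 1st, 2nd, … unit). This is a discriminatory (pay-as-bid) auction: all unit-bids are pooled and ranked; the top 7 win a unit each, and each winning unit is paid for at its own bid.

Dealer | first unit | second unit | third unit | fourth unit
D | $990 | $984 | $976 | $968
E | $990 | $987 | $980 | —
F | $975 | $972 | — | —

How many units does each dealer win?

D 3, E 3, F 1

Pooled unit-bids ranked (top 7): 990 (D-1), 990 (E-1), 987 (E-2), 984 (D-2), 980 (E-3), 976 (D-3), 975 (F-1)
Next rejected bid: $972 (not a price — pay-as-bid).
Allocation: D 3, E 3, F 1.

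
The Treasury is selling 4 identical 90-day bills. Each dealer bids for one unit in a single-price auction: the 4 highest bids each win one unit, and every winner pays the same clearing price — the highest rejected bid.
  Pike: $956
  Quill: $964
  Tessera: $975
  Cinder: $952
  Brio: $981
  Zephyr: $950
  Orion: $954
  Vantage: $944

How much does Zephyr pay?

Zephyr pays $0

Ordering the bids: 981 (Brio), 975 (Tessera), 964 (Quill), 956 (Pike), 954 (Orion), 952 (Cinder), …
Top 4: Brio, Tessera, Quill, Pike.
Highest unsuccessful bid: $954 → clearing price.
Zephyr does not win → pays $0.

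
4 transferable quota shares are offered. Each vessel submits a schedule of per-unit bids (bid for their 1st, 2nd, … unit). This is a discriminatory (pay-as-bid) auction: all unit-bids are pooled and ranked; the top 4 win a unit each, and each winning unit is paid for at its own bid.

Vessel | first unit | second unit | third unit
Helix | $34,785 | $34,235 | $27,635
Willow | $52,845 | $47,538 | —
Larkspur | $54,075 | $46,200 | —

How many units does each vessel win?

All unit-bids, highest first — top 4: 54,075 (Larkspur-1), 52,845 (Willow-1), 47,538 (Willow-2), 46,200 (Larkspur-2)
Next rejected bid: $34,785 (not a price — pay-as-bid).
Allocation: Larkspur 2, Willow 2.

Larkspur 2, Willow 2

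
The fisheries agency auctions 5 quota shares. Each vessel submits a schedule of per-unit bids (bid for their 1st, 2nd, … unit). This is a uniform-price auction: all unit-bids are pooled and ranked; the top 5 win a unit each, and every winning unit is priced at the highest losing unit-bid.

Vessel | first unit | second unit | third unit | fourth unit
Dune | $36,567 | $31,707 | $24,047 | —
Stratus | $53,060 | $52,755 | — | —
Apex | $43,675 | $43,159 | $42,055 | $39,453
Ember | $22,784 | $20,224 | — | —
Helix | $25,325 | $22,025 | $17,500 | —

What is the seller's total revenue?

Total revenue: $197,265

Merging the schedules and taking the best 5: 53,060 (Stratus-1), 52,755 (Stratus-2), 43,675 (Apex-1), 43,159 (Apex-2), 42,055 (Apex-3)
Highest rejected unit-bid = $39,453.
Allocation: Apex 3, Stratus 2. Every unit priced at $39,453.
Revenue = 5 × 39,453 = $197,265.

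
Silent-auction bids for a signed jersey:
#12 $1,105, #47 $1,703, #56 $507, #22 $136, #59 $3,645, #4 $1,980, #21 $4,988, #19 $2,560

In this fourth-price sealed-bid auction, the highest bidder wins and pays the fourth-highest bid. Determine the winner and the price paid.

Bids ranked: 4,988 (#21) > 3,645 (#59) > 2,560 (#19) > 1,980 (#4) > 1,703 (#47) > 1,105 (#12) > …
#21 is highest; pays the fourth-highest bid, $1,980.

#21 pays $1,980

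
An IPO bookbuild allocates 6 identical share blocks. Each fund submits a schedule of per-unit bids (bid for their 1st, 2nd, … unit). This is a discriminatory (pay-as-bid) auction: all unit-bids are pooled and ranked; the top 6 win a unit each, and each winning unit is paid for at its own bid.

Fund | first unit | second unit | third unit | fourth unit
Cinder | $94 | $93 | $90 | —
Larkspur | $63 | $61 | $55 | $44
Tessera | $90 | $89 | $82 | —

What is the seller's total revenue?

Pooled unit-bids ranked (top 6): 94 (Cinder-1), 93 (Cinder-2), 90 (Cinder-3), 90 (Tessera-1), 89 (Tessera-2), 82 (Tessera-3)
Next rejected bid: $63 (not a price — pay-as-bid).
Each winning unit pays its own bid.
Revenue = 94 + 93 + 90 + 90 + 89 + 82 = $538.

Total revenue: $538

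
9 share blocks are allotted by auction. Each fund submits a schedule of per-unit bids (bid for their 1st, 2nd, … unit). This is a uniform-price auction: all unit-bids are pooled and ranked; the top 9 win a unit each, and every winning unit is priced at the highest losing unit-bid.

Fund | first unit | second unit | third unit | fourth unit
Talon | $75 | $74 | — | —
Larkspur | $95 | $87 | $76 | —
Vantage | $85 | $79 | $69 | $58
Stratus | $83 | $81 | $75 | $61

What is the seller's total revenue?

Pooled unit-bids ranked (top 9): 95 (Larkspur-1), 87 (Larkspur-2), 85 (Vantage-1), 83 (Stratus-1), 81 (Stratus-2), 79 (Vantage-2), 76 (Larkspur-3), 75 (Talon-1), 75 (Stratus-3)
The (k+1)-th unit-bid is $74.
Allocation: Larkspur 3, Stratus 3, Talon 1, Vantage 2. Every unit priced at $74.
Revenue = 9 × 74 = $666.

Total revenue: $666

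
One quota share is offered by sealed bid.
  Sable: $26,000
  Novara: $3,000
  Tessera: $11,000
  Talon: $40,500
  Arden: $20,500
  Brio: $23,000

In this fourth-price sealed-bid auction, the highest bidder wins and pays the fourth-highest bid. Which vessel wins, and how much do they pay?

Bids ranked: 40,500 (Talon) > 26,000 (Sable) > 23,000 (Brio) > 20,500 (Arden) > 11,000 (Tessera) > 3,000 (Novara)
Talon wins; payment is bid #4 in the ranking = $20,500.

Talon pays $20,500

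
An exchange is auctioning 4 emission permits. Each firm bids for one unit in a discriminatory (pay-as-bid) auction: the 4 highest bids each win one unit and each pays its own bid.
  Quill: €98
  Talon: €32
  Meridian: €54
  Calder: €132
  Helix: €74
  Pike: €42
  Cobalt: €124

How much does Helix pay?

Ordering the bids: 132 (Calder), 124 (Cobalt), 98 (Quill), 74 (Helix), 54 (Meridian), 42 (Pike), …
Winners (4 units): Calder, Cobalt, Quill, Helix.
Helix wins → own bid €74.

Helix pays €74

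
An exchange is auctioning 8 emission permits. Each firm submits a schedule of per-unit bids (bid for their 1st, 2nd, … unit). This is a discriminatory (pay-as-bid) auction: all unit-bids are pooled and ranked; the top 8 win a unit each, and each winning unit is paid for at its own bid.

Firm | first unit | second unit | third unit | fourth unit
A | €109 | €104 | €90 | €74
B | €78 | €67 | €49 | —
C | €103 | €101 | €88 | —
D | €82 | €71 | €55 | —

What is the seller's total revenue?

Total revenue: €755

All unit-bids, highest first — top 8: 109 (A-1), 104 (A-2), 103 (C-1), 101 (C-2), 90 (A-3), 88 (C-3), 82 (D-1), 78 (B-1)
Next rejected bid: €74 (not a price — pay-as-bid).
Each winning unit pays its own bid.
Revenue = 109 + 104 + 103 + 101 + 90 + 88 + 82 + 78 = €755.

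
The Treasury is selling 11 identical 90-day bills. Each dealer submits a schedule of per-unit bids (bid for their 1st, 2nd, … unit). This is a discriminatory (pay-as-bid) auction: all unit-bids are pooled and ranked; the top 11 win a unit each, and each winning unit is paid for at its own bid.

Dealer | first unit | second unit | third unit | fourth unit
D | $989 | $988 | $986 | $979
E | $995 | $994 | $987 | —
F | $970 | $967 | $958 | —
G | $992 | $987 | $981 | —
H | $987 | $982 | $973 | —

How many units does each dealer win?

D 3, E 3, G 3, H 2

Pooled unit-bids ranked (top 11): 995 (E-1), 994 (E-2), 992 (G-1), 989 (D-1), 988 (D-2), 987 (E-3), 987 (G-2), 987 (H-1), 986 (D-3), 982 (H-2), 981 (G-3)
Next rejected bid: $979 (not a price — pay-as-bid).
Allocation: D 3, E 3, G 3, H 2.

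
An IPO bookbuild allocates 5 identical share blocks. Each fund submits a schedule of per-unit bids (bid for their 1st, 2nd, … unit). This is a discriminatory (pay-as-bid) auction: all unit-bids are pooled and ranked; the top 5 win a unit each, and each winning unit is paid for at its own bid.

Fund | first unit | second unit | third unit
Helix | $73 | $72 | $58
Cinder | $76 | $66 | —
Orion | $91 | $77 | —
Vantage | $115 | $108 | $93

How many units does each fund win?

All unit-bids, highest first — top 5: 115 (Vantage-1), 108 (Vantage-2), 93 (Vantage-3), 91 (Orion-1), 77 (Orion-2)
Next rejected bid: $76 (not a price — pay-as-bid).
Allocation: Orion 2, Vantage 3.

Orion 2, Vantage 3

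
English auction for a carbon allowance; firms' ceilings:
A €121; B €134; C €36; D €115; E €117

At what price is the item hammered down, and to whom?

Ascending (English) auction: the price rises until one bidder remains; the winner pays the price at which the last rival dropped out.
Sorting limits: 134 (B) > 121 (A) > 117 (E) > 115 (D) > 36 (C)
Once the price passes €121, only B is left; the hammer falls at A's limit of €121.

B wins at €121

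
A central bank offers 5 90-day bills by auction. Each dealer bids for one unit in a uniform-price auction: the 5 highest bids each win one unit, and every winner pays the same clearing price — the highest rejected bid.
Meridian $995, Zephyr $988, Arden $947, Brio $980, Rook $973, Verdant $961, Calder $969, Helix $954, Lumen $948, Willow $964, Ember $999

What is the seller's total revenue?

Total revenue: $4,845

Bids ranked high→low: 999 (Ember), 995 (Meridian), 988 (Zephyr), 980 (Brio), 973 (Rook), 969 (Calder), 964 (Willow), …
Winners (5 units): Ember, Meridian, Zephyr, Brio, Rook.
First losing bid is Calder's $969, which sets the uniform price.
Total revenue = 5 × $969 = $4,845.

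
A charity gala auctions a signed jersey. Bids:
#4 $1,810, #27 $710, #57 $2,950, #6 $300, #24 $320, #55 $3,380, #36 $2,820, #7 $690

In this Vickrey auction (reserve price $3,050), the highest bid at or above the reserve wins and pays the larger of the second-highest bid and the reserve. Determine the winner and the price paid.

#55 pays $3,050

Rule: the highest bid at or above the reserve wins and pays the larger of the second-highest bid and the reserve.
Bids ranked: 3,380 (#55) > 2,950 (#57) > 2,820 (#36) > 1,810 (#4) > 710 (#27) > 690 (#7) > …
#55 has the top bid at or above the reserve ($3,380).
Second-highest bid $2,950 is below the reserve $3,050, so the reserve binds → payment $3,050.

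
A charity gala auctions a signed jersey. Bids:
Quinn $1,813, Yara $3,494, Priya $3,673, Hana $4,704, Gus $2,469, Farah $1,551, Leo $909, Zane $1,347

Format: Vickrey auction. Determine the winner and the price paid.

Bids in order: 4,704 (Hana) > 3,673 (Priya) > 3,494 (Yara) > 2,469 (Gus) > 1,813 (Quinn) > 1,551 (Farah) > …
Hana wins with the highest bid; price is set by the runner-up at $3,673.

Hana pays $3,673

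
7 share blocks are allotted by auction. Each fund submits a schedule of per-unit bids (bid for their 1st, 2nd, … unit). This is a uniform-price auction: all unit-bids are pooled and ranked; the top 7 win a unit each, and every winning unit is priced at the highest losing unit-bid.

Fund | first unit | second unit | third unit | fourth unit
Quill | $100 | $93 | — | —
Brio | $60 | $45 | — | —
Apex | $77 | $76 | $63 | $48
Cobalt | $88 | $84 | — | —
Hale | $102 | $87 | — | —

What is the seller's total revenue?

Total revenue: $532

All unit-bids, highest first — top 7: 102 (Hale-1), 100 (Quill-1), 93 (Quill-2), 88 (Cobalt-1), 87 (Hale-2), 84 (Cobalt-2), 77 (Apex-1)
Highest rejected unit-bid = $76.
Allocation: Apex 1, Cobalt 2, Hale 2, Quill 2. Every unit priced at $76.
Revenue = 7 × 76 = $532.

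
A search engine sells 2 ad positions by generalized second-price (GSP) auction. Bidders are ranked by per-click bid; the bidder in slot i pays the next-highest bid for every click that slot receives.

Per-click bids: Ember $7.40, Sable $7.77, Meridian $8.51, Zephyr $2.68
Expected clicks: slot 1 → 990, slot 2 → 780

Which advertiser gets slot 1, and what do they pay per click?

Sorting advertisers: $8.51 (Meridian) > $7.77 (Sable) > $7.40 (Ember) > …
Slot 1 goes to the first-ranked bidder, Meridian, who pays the next bid down: $7.77/click.

Meridian; $7.77 per click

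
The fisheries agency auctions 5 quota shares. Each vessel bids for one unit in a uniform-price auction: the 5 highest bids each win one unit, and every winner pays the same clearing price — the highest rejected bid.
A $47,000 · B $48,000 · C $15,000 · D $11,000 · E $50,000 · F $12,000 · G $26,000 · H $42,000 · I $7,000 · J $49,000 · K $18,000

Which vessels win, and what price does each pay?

E, J, B, A, H; each pays $26,000

Bids ranked high→low: 50,000 (E), 49,000 (J), 48,000 (B), 47,000 (A), 42,000 (H), 26,000 (G), 18,000 (K), …
The 5 highest are E, J, B, A, H.
Highest unsuccessful bid: $26,000 → clearing price.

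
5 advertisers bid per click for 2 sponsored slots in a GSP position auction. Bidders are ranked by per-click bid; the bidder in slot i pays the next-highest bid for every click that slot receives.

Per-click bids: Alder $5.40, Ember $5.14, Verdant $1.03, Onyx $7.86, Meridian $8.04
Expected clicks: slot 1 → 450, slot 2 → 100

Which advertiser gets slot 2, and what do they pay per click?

Onyx; $5.40 per click

Sorting advertisers: $8.04 (Meridian) > $7.86 (Onyx) > $5.40 (Alder) > …
Slot 2 goes to the second-ranked bidder, Onyx, who pays the next bid down: $5.40/click.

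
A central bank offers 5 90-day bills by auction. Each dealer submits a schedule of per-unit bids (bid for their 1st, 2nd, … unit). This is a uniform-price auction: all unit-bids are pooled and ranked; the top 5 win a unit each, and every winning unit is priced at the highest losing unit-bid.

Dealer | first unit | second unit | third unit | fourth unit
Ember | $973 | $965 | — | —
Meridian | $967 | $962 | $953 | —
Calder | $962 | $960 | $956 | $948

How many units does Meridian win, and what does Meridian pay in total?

Pooled unit-bids ranked (top 5): 973 (Ember-1), 967 (Meridian-1), 965 (Ember-2), 962 (Meridian-2), 962 (Calder-1)
The (k+1)-th unit-bid is $960.
Meridian wins 2 unit(s) at $960 each.

Meridian: 2 units, pays $1,920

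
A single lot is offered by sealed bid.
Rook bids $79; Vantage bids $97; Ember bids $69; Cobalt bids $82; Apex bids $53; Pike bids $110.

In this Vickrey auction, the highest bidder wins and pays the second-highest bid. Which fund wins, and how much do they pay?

Sorting bids: 110 (Pike) > 97 (Vantage) > 82 (Cobalt) > 79 (Rook) > 69 (Ember) > 53 (Apex)
Pike is highest; pays the second-highest bid, $97.

Pike pays $97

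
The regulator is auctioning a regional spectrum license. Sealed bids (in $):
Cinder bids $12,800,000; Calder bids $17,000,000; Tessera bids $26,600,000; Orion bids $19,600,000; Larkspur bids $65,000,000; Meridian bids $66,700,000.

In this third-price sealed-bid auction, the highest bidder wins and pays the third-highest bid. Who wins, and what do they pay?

Third-price sealed-bid auction: the highest bidder wins and pays the third-highest bid.
Bids ranked: 66,700,000 (Meridian) > 65,000,000 (Larkspur) > 26,600,000 (Tessera) > 19,600,000 (Orion) > 17,000,000 (Calder) > 12,800,000 (Cinder)
Meridian is highest; pays the third-highest bid, $26,600,000.

Meridian pays $26,600,000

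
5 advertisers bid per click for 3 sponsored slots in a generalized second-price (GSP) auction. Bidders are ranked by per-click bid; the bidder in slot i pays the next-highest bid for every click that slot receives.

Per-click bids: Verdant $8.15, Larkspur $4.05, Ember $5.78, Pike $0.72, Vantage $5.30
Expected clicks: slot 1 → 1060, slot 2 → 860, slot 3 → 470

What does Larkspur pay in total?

Ranked by bid: $8.15 (Verdant) > $5.78 (Ember) > $5.30 (Vantage) > $4.05 (Larkspur) > …
Larkspur ranks below slot 3 → no slot, pays nothing.

Larkspur pays $0.00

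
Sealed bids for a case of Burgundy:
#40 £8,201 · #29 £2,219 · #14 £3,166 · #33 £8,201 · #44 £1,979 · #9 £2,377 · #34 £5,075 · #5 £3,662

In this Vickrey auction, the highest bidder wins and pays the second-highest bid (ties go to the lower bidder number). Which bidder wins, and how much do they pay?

Sorting bids: 8,201 (#33) > 8,201 (#40) > 5,075 (#34) > 3,662 (#5) > 3,166 (#14) > 2,377 (#9) > …
#33 and #40 tie at £8,201; tie-break gives it to #33.
Second-price: #33 pays #40's bid of £8,201.

#33 pays £8,201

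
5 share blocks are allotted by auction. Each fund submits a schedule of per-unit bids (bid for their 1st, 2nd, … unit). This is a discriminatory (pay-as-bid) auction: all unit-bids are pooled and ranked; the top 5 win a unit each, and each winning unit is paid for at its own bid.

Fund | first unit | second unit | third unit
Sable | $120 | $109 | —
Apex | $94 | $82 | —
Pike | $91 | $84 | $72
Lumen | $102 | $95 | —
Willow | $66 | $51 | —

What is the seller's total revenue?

Pooled unit-bids ranked (top 5): 120 (Sable-1), 109 (Sable-2), 102 (Lumen-1), 95 (Lumen-2), 94 (Apex-1)
Next rejected bid: $91 (not a price — pay-as-bid).
Each winning unit pays its own bid.
Revenue = 120 + 109 + 102 + 95 + 94 = $520.

Total revenue: $520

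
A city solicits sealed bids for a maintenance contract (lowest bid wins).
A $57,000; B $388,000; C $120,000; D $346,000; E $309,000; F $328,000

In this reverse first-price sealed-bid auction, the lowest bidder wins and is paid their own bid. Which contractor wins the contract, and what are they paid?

A is paid $57,000

Bids ranked: 57,000 (A) < 120,000 (C) < 309,000 (E) < 328,000 (F) < 346,000 (D) < 388,000 (B)
A has the lowest bid and is paid exactly that: $57,000.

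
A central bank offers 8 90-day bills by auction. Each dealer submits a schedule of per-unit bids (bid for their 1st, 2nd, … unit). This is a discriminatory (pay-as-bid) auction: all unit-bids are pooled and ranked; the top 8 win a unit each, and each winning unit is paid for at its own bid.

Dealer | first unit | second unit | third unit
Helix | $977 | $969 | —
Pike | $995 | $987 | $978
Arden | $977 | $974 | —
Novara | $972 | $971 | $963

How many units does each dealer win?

Pooled unit-bids ranked (top 8): 995 (Pike-1), 987 (Pike-2), 978 (Pike-3), 977 (Helix-1), 977 (Arden-1), 974 (Arden-2), 972 (Novara-1), 971 (Novara-2)
Next rejected bid: $969 (not a price — pay-as-bid).
Allocation: Arden 2, Helix 1, Novara 2, Pike 3.

Arden 2, Helix 1, Novara 2, Pike 3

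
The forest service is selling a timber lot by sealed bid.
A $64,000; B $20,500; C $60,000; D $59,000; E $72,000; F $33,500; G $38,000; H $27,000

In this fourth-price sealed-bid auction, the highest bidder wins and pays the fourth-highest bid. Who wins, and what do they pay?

E pays $59,000

Bids ranked: 72,000 (E) > 64,000 (A) > 60,000 (C) > 59,000 (D) > 38,000 (G) > 33,500 (F) > …
E is highest; pays the fourth-highest bid, $59,000.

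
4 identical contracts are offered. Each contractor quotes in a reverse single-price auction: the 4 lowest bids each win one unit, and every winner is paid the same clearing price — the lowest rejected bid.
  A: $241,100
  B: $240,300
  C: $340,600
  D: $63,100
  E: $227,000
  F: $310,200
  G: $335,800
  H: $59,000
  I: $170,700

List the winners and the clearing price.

H, D, I, E; each is paid $240,300

Ordering the bids: 59,000 (H), 63,100 (D), 170,700 (I), 227,000 (E), 240,300 (B), 241,100 (A), …
Winners (4 units): H, D, I, E.
Clearing price = lowest rejected bid = $240,300.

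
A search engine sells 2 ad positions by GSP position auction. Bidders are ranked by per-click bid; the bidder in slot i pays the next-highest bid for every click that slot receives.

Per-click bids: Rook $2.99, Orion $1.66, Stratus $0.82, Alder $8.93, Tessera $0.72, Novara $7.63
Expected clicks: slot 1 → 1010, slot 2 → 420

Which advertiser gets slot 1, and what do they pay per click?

Alder; $7.63 per click

Ranked by bid: $8.93 (Alder) > $7.63 (Novara) > $2.99 (Rook) > …
Slot 1 goes to the first-ranked bidder, Alder, who pays the next bid down: $7.63/click.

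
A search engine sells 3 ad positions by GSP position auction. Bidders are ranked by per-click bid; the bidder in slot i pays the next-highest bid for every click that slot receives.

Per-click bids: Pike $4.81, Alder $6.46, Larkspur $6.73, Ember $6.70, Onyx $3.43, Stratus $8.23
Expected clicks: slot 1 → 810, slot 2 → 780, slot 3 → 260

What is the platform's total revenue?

Total revenue: $12356.90

Sorting advertisers: $8.23 (Stratus) > $6.73 (Larkspur) > $6.70 (Ember) > $6.46 (Alder) > …
Slot 1: Stratus pays $6.73 × 810 = $5451.30
Slot 2: Larkspur pays $6.70 × 780 = $5226.00
Slot 3: Ember pays $6.46 × 260 = $1679.60
Total = $12356.90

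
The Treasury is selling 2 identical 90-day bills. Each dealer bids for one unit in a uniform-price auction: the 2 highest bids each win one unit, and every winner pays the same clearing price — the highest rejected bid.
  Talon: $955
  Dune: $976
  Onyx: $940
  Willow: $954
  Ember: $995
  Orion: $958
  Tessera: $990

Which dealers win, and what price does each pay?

Bids ranked high→low: 995 (Ember), 990 (Tessera), 976 (Dune), 958 (Orion), …
Top 2: Ember, Tessera.
First losing bid is Dune's $976, which sets the uniform price.

Ember, Tessera; each pays $976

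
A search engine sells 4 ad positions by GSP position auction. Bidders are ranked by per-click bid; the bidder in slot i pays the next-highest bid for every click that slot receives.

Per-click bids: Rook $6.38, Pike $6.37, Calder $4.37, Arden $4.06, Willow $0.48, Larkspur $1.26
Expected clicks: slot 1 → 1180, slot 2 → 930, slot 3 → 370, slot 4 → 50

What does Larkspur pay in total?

Larkspur pays $0.00

Ranked by bid: $6.38 (Rook) > $6.37 (Pike) > $4.37 (Calder) > $4.06 (Arden) > $1.26 (Larkspur) > …
Larkspur ranks below slot 4 → no slot, pays nothing.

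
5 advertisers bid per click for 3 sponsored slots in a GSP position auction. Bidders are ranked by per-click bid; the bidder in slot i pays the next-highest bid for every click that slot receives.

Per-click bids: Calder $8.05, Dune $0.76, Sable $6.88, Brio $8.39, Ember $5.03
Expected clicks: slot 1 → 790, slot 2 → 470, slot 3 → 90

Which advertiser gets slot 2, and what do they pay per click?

Calder; $6.88 per click

Sorting advertisers: $8.39 (Brio) > $8.05 (Calder) > $6.88 (Sable) > $5.03 (Ember) > …
Slot 2 goes to the second-ranked bidder, Calder, who pays the next bid down: $6.88/click.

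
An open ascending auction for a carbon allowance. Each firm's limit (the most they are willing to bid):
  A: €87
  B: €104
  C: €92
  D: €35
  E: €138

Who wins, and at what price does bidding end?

Sorting limits: 138 (E) > 104 (B) > 92 (C) > 87 (A) > 35 (D)
Once the price passes €104, only E is left; the hammer falls at B's limit of €104.

E wins at €104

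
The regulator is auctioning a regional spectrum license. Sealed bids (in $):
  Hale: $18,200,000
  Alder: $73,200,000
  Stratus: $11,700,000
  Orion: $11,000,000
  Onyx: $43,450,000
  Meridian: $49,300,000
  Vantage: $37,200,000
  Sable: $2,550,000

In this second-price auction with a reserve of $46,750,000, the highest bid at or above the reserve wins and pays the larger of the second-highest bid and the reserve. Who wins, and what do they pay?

Second-price auction with a reserve of $46,750,000: the highest bid at or above the reserve wins and pays the larger of the second-highest bid and the reserve.
Bids ranked: 73,200,000 (Alder) > 49,300,000 (Meridian) > 43,450,000 (Onyx) > 37,200,000 (Vantage) > 18,200,000 (Hale) > 11,700,000 (Stratus) > …
Alder has the top bid at or above the reserve ($73,200,000).
max(second-highest $49,300,000, reserve $46,750,000) = $49,300,000; the reserve does not bind.

Alder pays $49,300,000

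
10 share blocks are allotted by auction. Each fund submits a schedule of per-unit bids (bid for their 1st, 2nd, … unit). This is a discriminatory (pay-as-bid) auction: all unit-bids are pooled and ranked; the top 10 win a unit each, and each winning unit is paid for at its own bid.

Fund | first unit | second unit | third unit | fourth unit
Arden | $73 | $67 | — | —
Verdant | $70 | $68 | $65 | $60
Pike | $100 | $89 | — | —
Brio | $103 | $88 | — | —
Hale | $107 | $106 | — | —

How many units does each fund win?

Pooled unit-bids ranked (top 10): 107 (Hale-1), 106 (Hale-2), 103 (Brio-1), 100 (Pike-1), 89 (Pike-2), 88 (Brio-2), 73 (Arden-1), 70 (Verdant-1), 68 (Verdant-2), 67 (Arden-2)
Next rejected bid: $65 (not a price — pay-as-bid).
Allocation: Arden 2, Brio 2, Hale 2, Pike 2, Verdant 2.

Arden 2, Brio 2, Hale 2, Pike 2, Verdant 2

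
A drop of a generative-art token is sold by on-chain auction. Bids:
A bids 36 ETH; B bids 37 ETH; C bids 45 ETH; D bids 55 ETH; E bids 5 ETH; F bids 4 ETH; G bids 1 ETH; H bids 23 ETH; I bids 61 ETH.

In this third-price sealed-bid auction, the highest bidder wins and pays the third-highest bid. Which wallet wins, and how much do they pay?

Third-price sealed-bid auction: the highest bidder wins and pays the third-highest bid.
Sorting bids: 61 (I) > 55 (D) > 45 (C) > 37 (B) > 36 (A) > 23 (H) > …
I is highest; pays the third-highest bid, 45 ETH.

I pays 45 ETH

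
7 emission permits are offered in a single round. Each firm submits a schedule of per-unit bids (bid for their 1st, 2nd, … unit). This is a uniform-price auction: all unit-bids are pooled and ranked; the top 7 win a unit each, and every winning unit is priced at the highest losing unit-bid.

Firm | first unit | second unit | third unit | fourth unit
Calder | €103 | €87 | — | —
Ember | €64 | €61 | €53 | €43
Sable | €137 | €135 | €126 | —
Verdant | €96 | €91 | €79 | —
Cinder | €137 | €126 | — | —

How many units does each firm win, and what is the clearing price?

Calder 1, Cinder 2, Sable 3, Verdant 1; clearing price €91

Pooled unit-bids ranked (top 7): 137 (Sable-1), 137 (Cinder-1), 135 (Sable-2), 126 (Sable-3), 126 (Cinder-2), 103 (Calder-1), 96 (Verdant-1)
The (k+1)-th unit-bid is €91.
Allocation: Calder 1, Cinder 2, Sable 3, Verdant 1.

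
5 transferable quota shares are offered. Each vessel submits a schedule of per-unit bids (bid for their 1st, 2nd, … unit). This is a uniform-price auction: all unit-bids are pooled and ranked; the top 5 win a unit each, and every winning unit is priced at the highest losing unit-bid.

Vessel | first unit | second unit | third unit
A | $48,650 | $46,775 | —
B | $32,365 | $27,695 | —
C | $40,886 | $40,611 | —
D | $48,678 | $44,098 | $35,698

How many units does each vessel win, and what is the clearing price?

All unit-bids, highest first — top 5: 48,678 (D-1), 48,650 (A-1), 46,775 (A-2), 44,098 (D-2), 40,886 (C-1)
Highest rejected unit-bid = $40,611.
Allocation: A 2, C 1, D 2.

A 2, C 1, D 2; clearing price $40,611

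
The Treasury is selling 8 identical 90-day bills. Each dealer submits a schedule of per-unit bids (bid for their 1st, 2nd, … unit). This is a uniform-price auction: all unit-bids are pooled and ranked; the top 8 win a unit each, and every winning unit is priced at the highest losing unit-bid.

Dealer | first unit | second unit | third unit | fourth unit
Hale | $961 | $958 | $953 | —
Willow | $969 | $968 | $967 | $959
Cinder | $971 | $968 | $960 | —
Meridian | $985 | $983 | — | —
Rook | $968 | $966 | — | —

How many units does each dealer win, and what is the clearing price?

Cinder 2, Meridian 2, Rook 1, Willow 3; clearing price $966

Pooled unit-bids ranked (top 8): 985 (Meridian-1), 983 (Meridian-2), 971 (Cinder-1), 969 (Willow-1), 968 (Willow-2), 968 (Cinder-2), 968 (Rook-1), 967 (Willow-3)
Highest rejected unit-bid = $966.
Allocation: Cinder 2, Meridian 2, Rook 1, Willow 3.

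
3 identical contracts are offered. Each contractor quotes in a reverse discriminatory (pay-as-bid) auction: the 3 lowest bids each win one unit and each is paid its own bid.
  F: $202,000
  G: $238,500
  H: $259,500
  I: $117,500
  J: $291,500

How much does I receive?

Sorting: 117,500 (I), 202,000 (F), 238,500 (G), 259,500 (H), 291,500 (J)
The 3 lowest are I, F, G.
I wins → own bid $117,500.

I is paid $117,500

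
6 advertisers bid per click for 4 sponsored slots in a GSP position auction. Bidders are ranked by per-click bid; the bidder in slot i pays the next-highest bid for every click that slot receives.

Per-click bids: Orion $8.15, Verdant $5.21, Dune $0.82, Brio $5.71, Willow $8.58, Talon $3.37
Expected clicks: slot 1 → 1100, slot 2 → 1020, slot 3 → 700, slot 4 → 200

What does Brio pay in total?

Brio pays $3647.00

Ranked by bid: $8.58 (Willow) > $8.15 (Orion) > $5.71 (Brio) > $5.21 (Verdant) > $3.37 (Talon) > …
Brio holds slot 3 → pays next bid $5.21 × 700 clicks = $3647.00.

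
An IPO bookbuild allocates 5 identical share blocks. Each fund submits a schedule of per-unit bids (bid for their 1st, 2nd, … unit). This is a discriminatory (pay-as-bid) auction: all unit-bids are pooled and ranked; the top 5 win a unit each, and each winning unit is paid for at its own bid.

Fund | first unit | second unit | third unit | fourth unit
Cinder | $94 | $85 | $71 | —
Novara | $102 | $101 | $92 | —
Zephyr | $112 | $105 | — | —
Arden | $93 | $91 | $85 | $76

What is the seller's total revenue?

All unit-bids, highest first — top 5: 112 (Zephyr-1), 105 (Zephyr-2), 102 (Novara-1), 101 (Novara-2), 94 (Cinder-1)
Next rejected bid: $93 (not a price — pay-as-bid).
Each winning unit pays its own bid.
Revenue = 112 + 105 + 102 + 101 + 94 = $514.

Total revenue: $514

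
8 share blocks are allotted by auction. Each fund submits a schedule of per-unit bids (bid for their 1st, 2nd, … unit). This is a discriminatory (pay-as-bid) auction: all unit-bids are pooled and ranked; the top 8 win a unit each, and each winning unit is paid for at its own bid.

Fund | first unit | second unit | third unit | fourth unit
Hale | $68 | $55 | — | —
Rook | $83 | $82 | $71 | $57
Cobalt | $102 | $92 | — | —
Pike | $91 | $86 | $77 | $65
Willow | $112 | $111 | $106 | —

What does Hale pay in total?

Hale pays $0

Merging the schedules and taking the best 8: 112 (Willow-1), 111 (Willow-2), 106 (Willow-3), 102 (Cobalt-1), 92 (Cobalt-2), 91 (Pike-1), 86 (Pike-2), 83 (Rook-1)
Next rejected bid: $82 (not a price — pay-as-bid).
Hale wins no units.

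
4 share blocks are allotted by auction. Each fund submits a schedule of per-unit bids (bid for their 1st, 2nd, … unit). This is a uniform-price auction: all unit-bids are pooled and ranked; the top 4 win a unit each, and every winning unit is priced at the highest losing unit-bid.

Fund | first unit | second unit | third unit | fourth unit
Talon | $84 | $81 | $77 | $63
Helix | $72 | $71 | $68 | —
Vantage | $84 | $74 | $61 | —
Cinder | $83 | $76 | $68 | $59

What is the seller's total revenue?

All unit-bids, highest first — top 4: 84 (Talon-1), 84 (Vantage-1), 83 (Cinder-1), 81 (Talon-2)
First bid not allocated: $77.
Allocation: Cinder 1, Talon 2, Vantage 1. Every unit priced at $77.
Revenue = 4 × 77 = $308.

Total revenue: $308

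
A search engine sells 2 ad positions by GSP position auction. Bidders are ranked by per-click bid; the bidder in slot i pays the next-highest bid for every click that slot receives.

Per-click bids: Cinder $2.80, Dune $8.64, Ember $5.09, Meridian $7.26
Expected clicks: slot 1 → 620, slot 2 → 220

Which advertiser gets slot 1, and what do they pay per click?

Per-click bids in order: $8.64 (Dune) > $7.26 (Meridian) > $5.09 (Ember) > …
Slot 1 goes to the first-ranked bidder, Dune, who pays the next bid down: $7.26/click.

Dune; $7.26 per click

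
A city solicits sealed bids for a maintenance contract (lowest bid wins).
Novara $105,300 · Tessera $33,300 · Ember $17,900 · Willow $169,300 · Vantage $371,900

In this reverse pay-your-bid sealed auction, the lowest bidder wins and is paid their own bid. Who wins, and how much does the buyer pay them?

Ember is paid $17,900

Sorting bids: 17,900 (Ember) < 33,300 (Tessera) < 105,300 (Novara) < 169,300 (Willow) < 371,900 (Vantage)
Ember has the lowest bid and is paid exactly that: $17,900.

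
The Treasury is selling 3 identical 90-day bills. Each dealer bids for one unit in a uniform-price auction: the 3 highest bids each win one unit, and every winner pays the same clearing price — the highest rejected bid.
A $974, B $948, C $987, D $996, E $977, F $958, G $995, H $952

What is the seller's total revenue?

Ordering the bids: 996 (D), 995 (G), 987 (C), 977 (E), 974 (A), …
Top 3: D, G, C.
Highest unsuccessful bid: $977 → clearing price.
Total revenue = 3 × $977 = $2,931.

Total revenue: $2,931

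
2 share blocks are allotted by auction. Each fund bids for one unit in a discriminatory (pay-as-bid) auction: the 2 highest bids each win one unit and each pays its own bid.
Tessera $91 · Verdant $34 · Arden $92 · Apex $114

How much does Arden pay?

Arden pays $92

Ordering the bids: 114 (Apex), 92 (Arden), 91 (Tessera), 34 (Verdant)
The 2 highest are Apex, Arden.
Arden wins → own bid $92.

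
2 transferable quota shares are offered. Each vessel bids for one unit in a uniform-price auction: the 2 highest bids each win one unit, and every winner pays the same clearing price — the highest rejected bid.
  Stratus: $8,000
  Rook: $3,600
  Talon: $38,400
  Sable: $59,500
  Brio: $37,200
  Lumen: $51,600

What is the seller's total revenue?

Total revenue: $76,800

Sorting: 59,500 (Sable), 51,600 (Lumen), 38,400 (Talon), 37,200 (Brio), …
The 2 highest are Sable, Lumen.
First losing bid is Talon's $38,400, which sets the uniform price.
Total revenue = 2 × $38,400 = $76,800.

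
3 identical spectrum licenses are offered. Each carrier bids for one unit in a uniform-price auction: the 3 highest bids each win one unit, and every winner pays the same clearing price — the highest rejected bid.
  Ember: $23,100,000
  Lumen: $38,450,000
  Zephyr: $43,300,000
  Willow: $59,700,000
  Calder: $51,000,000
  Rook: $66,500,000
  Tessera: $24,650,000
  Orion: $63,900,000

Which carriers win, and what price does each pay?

Bids ranked high→low: 66,500,000 (Rook), 63,900,000 (Orion), 59,700,000 (Willow), 51,000,000 (Calder), 43,300,000 (Zephyr), …
Top 3: Rook, Orion, Willow.
Highest unsuccessful bid: $51,000,000 → clearing price.

Rook, Orion, Willow; each pays $51,000,000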